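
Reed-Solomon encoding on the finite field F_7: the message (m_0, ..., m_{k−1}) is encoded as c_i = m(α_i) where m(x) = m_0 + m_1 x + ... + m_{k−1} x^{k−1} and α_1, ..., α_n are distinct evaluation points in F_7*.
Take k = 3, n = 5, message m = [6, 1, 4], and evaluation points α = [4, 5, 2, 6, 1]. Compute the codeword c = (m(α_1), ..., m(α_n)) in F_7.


c = [4, 6, 3, 2, 4]

Message polynomial: m(x) = 6 + 1·x + 4·x^2 (mod 7).
For each evaluation point α_i, compute m(α_i) mod 7:
  α_1 = 4: Horner steps 4 → 3 → 4, so m(4) = 4.
  α_2 = 5: Horner steps 4 → 0 → 6, so m(5) = 6.
  α_3 = 2: Horner steps 4 → 2 → 3, so m(2) = 3.
  α_4 = 6: Horner steps 4 → 4 → 2, so m(6) = 2.
  α_5 = 1: Horner steps 4 → 5 → 4, so m(1) = 4.
Codeword c = [4, 6, 3, 2, 4] ∈ F_7^5.


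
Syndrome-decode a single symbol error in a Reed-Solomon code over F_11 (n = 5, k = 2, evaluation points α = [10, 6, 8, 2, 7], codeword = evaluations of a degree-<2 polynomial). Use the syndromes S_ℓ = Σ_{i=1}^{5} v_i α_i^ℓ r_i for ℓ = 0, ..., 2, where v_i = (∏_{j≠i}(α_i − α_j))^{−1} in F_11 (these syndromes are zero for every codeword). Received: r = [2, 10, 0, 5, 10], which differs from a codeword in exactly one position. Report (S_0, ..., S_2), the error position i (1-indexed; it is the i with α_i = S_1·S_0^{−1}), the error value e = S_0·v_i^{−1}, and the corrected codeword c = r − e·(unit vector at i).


S = (1, 6, 3), error at position 2, error magnitude e = 1, c = [2, 9, 0, 5, 10].

Step 1: column multipliers v_i = (∏_{j≠i}(α_i − α_j))^{−1} mod 11.
  i = 1 (α = 10): (10−6)(10−8)(10−2)(10−7) = 4·2·8·3 = 192 ≡ 5, so v_1 = 5^{−1} = 9 (mod 11).
  i = 2 (α = 6): (6−10)(6−8)(6−2)(6−7) = (−4)·(−2)·4·(−1) = −32 ≡ 1, so v_2 = 1^{−1} = 1 (mod 11).
  i = 3 (α = 8): (8−10)(8−6)(8−2)(8−7) = (−2)·2·6·1 = −24 ≡ 9, so v_3 = 9^{−1} = 5 (mod 11).
  i = 4 (α = 2): (2−10)(2−6)(2−8)(2−7) = (−8)·(−4)·(−6)·(−5) = 960 ≡ 3, so v_4 = 3^{−1} = 4 (mod 11).
  i = 5 (α = 7): (7−10)(7−6)(7−8)(7−2) = (−3)·1·(−1)·5 = 15 ≡ 4, so v_5 = 4^{−1} = 3 (mod 11).
  v = [9, 1, 5, 4, 3].
Step 2: syndromes of r = [2, 10, 0, 5, 10] (all sums mod 11).
  S_0 = Σ v_i r_i = 9·2 + 1·10 + 5·0 + 4·5 + 3·10 = 78 ≡ 1.
  S_1 = Σ v_i α_i r_i = 9·10·2 + 1·6·10 + 5·8·0 + 4·2·5 + 3·7·10 = 490 ≡ 6.
  α_i^2 mod 11 = [1, 3, 9, 4, 5].
  S_2 = Σ v_i α_i^2 r_i = 9·1·2 + 1·3·10 + 5·9·0 + 4·4·5 + 3·5·10 = 278 ≡ 3.
  S = (1, 6, 3) ≠ 0, so r is not a codeword (an error is present).
Step 3: locate the error. For a single error e at position i, S_ℓ = v_i·e·α_i^ℓ, so α_err = S_1/S_0.
  S_0^{−1} = 1^{−1} = 1 (mod 11), so α_err = 6·1 = 6 ≡ 6 = α_2. Error position i = 2.
  Consistency check: S_2/S_1 = 3·2 = 6 ≡ 6 = α_err ✓ (single-error assumption holds).
Step 4: error magnitude e = S_0/v_2 = S_0·∏_{j≠2}(α_2 − α_j) = 1·1 = 1 ≡ 1 (mod 11).
Step 5: correct position 2: c_2 = r_2 − e = 10 − 1 ≡ 9 (mod 11). Hence c = [2, 9, 0, 5, 10].
  Check: interpolating c through the α_i gives m(x) = 3 + 1·x (degree < 2) with m(α_i) = c_i for every i, so c is indeed a codeword.


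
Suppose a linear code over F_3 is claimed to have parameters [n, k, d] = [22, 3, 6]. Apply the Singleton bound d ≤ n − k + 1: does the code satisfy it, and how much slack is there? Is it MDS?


Singleton RHS = n − k + 1 = 20, slack = 14, bound satisfied, not MDS.

Singleton bound: d ≤ n − k + 1.
Here n = 22, k = 3, so n − k + 1 = 20.
Given d = 6, check d ≤ 20: YES.
Slack = (n − k + 1) − d = 14.
The code is NOT MDS (slack = 14 > 0).
Description: the claimed parameters are [22, 3, 6]_3; such a code would be non-MDS.


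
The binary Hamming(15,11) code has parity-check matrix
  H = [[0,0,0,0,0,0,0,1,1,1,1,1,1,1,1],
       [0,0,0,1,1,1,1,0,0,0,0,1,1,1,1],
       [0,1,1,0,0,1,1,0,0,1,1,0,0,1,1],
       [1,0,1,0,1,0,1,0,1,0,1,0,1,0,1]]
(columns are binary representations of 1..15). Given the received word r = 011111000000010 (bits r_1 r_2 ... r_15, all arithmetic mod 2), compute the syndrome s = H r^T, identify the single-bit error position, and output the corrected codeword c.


s = (1, 0, 0, 0)^T, error position = 8, corrected codeword c = 011111010000010

Compute s = H r^T mod 2 one row at a time:
  s_1 = 0 + 0 + 0 + 0 + 0 + 0 + 1 + 0 = 1 ≡ 1 (mod 2).
  s_2 = 1 + 1 + 1 + 0 + 0 + 0 + 1 + 0 = 4 ≡ 0 (mod 2).
  s_3 = 1 + 1 + 1 + 0 + 0 + 0 + 1 + 0 = 4 ≡ 0 (mod 2).
  s_4 = 0 + 1 + 1 + 0 + 0 + 0 + 0 + 0 = 2 ≡ 0 (mod 2).
s = (1, 0, 0, 0)^T — this equals column 8 of H (binary 1000), so error is at position 8.
Correct: flip bit 8 of r = 011111000000010 to get c = 011111010000010.


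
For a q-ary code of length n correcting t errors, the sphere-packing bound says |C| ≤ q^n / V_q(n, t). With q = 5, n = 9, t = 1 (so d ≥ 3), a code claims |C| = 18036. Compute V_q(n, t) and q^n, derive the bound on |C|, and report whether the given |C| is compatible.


V_q(n, t) = 37, q^n = 1953125, Hamming bound = 52787, |C| = 18036 ≤ bound (satisfied).

Step 1: Compute V_q(n, t) = Σ_{j=0}^1 C(n, j) (q−1)^j.
  j = 0: C(9,0)·(4)^0 = 1·1 = 1.
  j = 1: C(9,1)·(4)^1 = 9·4 = 36.
  V_q(n, t) = 1 + 36 = 37.
Step 2: q^n = 5^9 = 1953125.
Step 3: Hamming bound ⌊q^n / V_q(n,t)⌋ = ⌊1953125/37⌋ = 52787.
Step 4: Compare |C| = 18036 to 52787: satisfied.
The claimed |C| lies below the Hamming bound.


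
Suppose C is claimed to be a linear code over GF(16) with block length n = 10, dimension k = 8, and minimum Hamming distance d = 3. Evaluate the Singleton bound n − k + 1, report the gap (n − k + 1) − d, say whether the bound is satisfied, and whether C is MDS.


Singleton RHS = n − k + 1 = 3, slack = 0, bound satisfied, MDS.

Singleton bound: d ≤ n − k + 1.
Here n = 10, k = 8, so n − k + 1 = 3.
Given d = 3, check d ≤ 3: YES.
Slack = (n − k + 1) − d = 0.
The code is MDS (slack = 0).
Description: the claimed parameters are [10, 8, 3]_16; such a code would be MDS (meets Singleton bound).


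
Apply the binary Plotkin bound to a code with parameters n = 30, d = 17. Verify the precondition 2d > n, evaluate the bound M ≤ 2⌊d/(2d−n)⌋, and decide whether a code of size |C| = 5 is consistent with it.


Plotkin bound M ≤ 8; given |C| = 5 ≤ bound (satisfied).

Check applicability: 2d = 34, n = 30.
2d − n = 4 > 0, so Plotkin applies.
Compute d/(2d−n) = 17/4 ≈ 4.2500.
⌊d/(2d−n)⌋ = 4.
Plotkin bound: M ≤ 2·4 = 8.
Given |C| = 5, check: satisfied.
This |C| is below the Plotkin bound.


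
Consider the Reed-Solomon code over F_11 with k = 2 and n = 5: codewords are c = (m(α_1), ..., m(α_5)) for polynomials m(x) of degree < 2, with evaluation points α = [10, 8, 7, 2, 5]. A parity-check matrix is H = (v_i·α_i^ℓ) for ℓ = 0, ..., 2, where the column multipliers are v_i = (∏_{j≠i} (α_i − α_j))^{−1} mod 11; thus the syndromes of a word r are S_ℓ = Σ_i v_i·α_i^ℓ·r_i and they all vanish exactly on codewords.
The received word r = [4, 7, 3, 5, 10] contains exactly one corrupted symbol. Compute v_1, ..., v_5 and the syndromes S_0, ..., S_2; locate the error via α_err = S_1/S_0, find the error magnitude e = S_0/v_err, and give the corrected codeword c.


S = (9, 1, 5), error at position 5, error magnitude e = 4, c = [4, 7, 3, 5, 6].

Step 1: column multipliers v_i = (∏_{j≠i}(α_i − α_j))^{−1} mod 11.
  i = 1 (α = 10): (10−8)(10−7)(10−2)(10−5) = 2·3·8·5 = 240 ≡ 9, so v_1 = 9^{−1} = 5 (mod 11).
  i = 2 (α = 8): (8−10)(8−7)(8−2)(8−5) = (−2)·1·6·3 = −36 ≡ 8, so v_2 = 8^{−1} = 7 (mod 11).
  i = 3 (α = 7): (7−10)(7−8)(7−2)(7−5) = (−3)·(−1)·5·2 = 30 ≡ 8, so v_3 = 8^{−1} = 7 (mod 11).
  i = 4 (α = 2): (2−10)(2−8)(2−7)(2−5) = (−8)·(−6)·(−5)·(−3) = 720 ≡ 5, so v_4 = 5^{−1} = 9 (mod 11).
  i = 5 (α = 5): (5−10)(5−8)(5−7)(5−2) = (−5)·(−3)·(−2)·3 = −90 ≡ 9, so v_5 = 9^{−1} = 5 (mod 11).
  v = [5, 7, 7, 9, 5].
Step 2: syndromes of r = [4, 7, 3, 5, 10] (all sums mod 11).
  S_0 = Σ v_i r_i = 5·4 + 7·7 + 7·3 + 9·5 + 5·10 = 185 ≡ 9.
  S_1 = Σ v_i α_i r_i = 5·10·4 + 7·8·7 + 7·7·3 + 9·2·5 + 5·5·10 = 1079 ≡ 1.
  α_i^2 mod 11 = [1, 9, 5, 4, 3].
  S_2 = Σ v_i α_i^2 r_i = 5·1·4 + 7·9·7 + 7·5·3 + 9·4·5 + 5·3·10 = 896 ≡ 5.
  S = (9, 1, 5) ≠ 0, so r is not a codeword (an error is present).
Step 3: locate the error. For a single error e at position i, S_ℓ = v_i·e·α_i^ℓ, so α_err = S_1/S_0.
  S_0^{−1} = 9^{−1} = 5 (mod 11), so α_err = 1·5 = 5 ≡ 5 = α_5. Error position i = 5.
  Consistency check: S_2/S_1 = 5·1 = 5 ≡ 5 = α_err ✓ (single-error assumption holds).
Step 4: error magnitude e = S_0/v_5 = S_0·∏_{j≠5}(α_5 − α_j) = 9·9 = 81 ≡ 4 (mod 11).
Step 5: correct position 5: c_5 = r_5 − e = 10 − 4 ≡ 6 (mod 11). Hence c = [4, 7, 3, 5, 6].
  Check: interpolating c through the α_i gives m(x) = 8 + 4·x (degree < 2) with m(α_i) = c_i for every i, so c is indeed a codeword.


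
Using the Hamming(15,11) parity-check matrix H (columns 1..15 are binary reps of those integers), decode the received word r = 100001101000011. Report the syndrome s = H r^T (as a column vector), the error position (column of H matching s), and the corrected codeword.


s = (1, 0, 0, 0)^T, error position = 8, corrected codeword c = 100001111000011

Compute s = H r^T mod 2 one row at a time:
  s_1 = 0 + 1 + 0 + 0 + 0 + 0 + 1 + 1 = 3 ≡ 1 (mod 2).
  s_2 = 0 + 0 + 1 + 1 + 0 + 0 + 1 + 1 = 4 ≡ 0 (mod 2).
  s_3 = 0 + 0 + 1 + 1 + 0 + 0 + 1 + 1 = 4 ≡ 0 (mod 2).
  s_4 = 1 + 0 + 0 + 1 + 1 + 0 + 0 + 1 = 4 ≡ 0 (mod 2).
s = (1, 0, 0, 0)^T — this equals column 8 of H (binary 1000), so error is at position 8.
Correct: flip bit 8 of r = 100001101000011 to get c = 100001111000011.


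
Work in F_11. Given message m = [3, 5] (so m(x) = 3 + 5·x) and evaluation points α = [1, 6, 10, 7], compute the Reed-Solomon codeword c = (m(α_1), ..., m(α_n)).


c = [8, 0, 9, 5]

Message polynomial: m(x) = 3 + 5·x (mod 11).
For each evaluation point α_i, compute m(α_i) mod 11:
  α_1 = 1: Horner steps 5 → 8, so m(1) = 8.
  α_2 = 6: Horner steps 5 → 0, so m(6) = 0.
  α_3 = 10: Horner steps 5 → 9, so m(10) = 9.
  α_4 = 7: Horner steps 5 → 5, so m(7) = 5.
Codeword c = [8, 0, 9, 5] ∈ F_11^4.


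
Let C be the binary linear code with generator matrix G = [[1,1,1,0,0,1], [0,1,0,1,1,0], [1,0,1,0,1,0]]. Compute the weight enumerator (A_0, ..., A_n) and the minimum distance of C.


Weight distribution: A_0 = 1, A_2 = 1, A_3 = 3, A_4 = 2, A_5 = 1. Minimum distance d = 2.

Enumerate all 2^3 = 8 messages m ∈ F_2^3.
For each, compute codeword c = mG in F_2^6, then tally its weight.
  m = 000 → c = 000000, weight = 0.
  m = 100 → c = 111001, weight = 4.
  m = 010 → c = 010110, weight = 3.
  m = 110 → c = 101111, weight = 5.
  m = 001 → c = 101010, weight = 3.
  m = 101 → c = 010011, weight = 3.
  m = 011 → c = 111100, weight = 4.
  m = 111 → c = 000101, weight = 2.
Tally weights:
  weight 0: 1 codewords.
  weight 2: 1 codewords.
  weight 3: 3 codewords.
  weight 4: 2 codewords.
  weight 5: 1 codewords.
Minimum distance d = smallest w > 0 with A_w > 0 = 2.
Sanity: Σ A_w = 8 = 2^3 = 8 ✓.


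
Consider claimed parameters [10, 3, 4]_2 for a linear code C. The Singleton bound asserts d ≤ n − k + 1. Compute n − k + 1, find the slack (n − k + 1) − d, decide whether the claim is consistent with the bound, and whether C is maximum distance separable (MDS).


Singleton RHS = n − k + 1 = 8, slack = 4, bound satisfied, not MDS.

Singleton bound: d ≤ n − k + 1.
Here n = 10, k = 3, so n − k + 1 = 8.
Given d = 4, check d ≤ 8: YES.
Slack = (n − k + 1) − d = 4.
The code is NOT MDS (slack = 4 > 0).
Description: the claimed parameters are [10, 3, 4]_2; such a code would be non-MDS.


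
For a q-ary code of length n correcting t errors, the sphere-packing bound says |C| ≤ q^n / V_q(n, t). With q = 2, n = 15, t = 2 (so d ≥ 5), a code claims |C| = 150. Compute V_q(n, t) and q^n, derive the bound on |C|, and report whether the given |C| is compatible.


V_q(n, t) = 121, q^n = 32768, Hamming bound = 270, |C| = 150 ≤ bound (satisfied).

Step 1: Compute V_q(n, t) = Σ_{j=0}^2 C(n, j) (q−1)^j.
  j = 0: C(15,0)·(1)^0 = 1·1 = 1.
  j = 1: C(15,1)·(1)^1 = 15·1 = 15.
  j = 2: C(15,2)·(1)^2 = 105·1 = 105.
  V_q(n, t) = 1 + 15 + 105 = 121.
Step 2: q^n = 2^15 = 32768.
Step 3: Hamming bound ⌊q^n / V_q(n,t)⌋ = ⌊32768/121⌋ = 270.
Step 4: Compare |C| = 150 to 270: satisfied.
The claimed |C| lies below the Hamming bound.


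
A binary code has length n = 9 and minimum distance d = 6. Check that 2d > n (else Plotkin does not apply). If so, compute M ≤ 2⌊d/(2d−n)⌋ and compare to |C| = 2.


Plotkin bound M ≤ 4; given |C| = 2 ≤ bound (satisfied).

Check applicability: 2d = 12, n = 9.
2d − n = 3 > 0, so Plotkin applies.
Compute d/(2d−n) = 6/3 ≈ 2.0000.
⌊d/(2d−n)⌋ = 2.
Plotkin bound: M ≤ 2·2 = 4.
Given |C| = 2, check: satisfied.
This |C| is below the Plotkin bound.


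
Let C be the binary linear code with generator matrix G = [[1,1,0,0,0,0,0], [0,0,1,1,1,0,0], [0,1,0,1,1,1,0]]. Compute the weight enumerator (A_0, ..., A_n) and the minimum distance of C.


Weight distribution: A_0 = 1, A_2 = 1, A_3 = 3, A_4 = 2, A_5 = 1. Minimum distance d = 2.

Enumerate all 2^3 = 8 messages m ∈ F_2^3.
For each, compute codeword c = mG in F_2^7, then tally its weight.
  m = 000 → c = 0000000, weight = 0.
  m = 100 → c = 1100000, weight = 2.
  m = 010 → c = 0011100, weight = 3.
  m = 110 → c = 1111100, weight = 5.
  m = 001 → c = 0101110, weight = 4.
  m = 101 → c = 1001110, weight = 4.
  m = 011 → c = 0110010, weight = 3.
  m = 111 → c = 1010010, weight = 3.
Tally weights:
  weight 0: 1 codewords.
  weight 2: 1 codewords.
  weight 3: 3 codewords.
  weight 4: 2 codewords.
  weight 5: 1 codewords.
Minimum distance d = smallest w > 0 with A_w > 0 = 2.
Sanity: Σ A_w = 8 = 2^3 = 8 ✓.


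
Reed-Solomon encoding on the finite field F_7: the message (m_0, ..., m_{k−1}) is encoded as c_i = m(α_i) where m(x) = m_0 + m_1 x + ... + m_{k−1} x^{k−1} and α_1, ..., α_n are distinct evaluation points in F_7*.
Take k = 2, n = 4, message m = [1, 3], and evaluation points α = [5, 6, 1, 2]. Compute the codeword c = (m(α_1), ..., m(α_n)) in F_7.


c = [2, 5, 4, 0]

Message polynomial: m(x) = 1 + 3·x (mod 7).
For each evaluation point α_i, compute m(α_i) mod 7:
  α_1 = 5: Horner steps 3 → 2, so m(5) = 2.
  α_2 = 6: Horner steps 3 → 5, so m(6) = 5.
  α_3 = 1: Horner steps 3 → 4, so m(1) = 4.
  α_4 = 2: Horner steps 3 → 0, so m(2) = 0.
Codeword c = [2, 5, 4, 0] ∈ F_7^4.


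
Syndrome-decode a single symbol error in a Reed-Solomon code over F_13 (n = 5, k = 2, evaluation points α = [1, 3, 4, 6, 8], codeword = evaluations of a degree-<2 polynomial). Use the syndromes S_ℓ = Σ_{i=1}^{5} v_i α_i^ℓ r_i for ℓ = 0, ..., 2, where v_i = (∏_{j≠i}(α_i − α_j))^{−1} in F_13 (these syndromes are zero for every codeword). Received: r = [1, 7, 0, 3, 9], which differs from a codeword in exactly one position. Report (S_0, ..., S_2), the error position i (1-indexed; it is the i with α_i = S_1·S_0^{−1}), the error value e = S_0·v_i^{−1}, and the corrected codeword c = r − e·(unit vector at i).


S = (5, 7, 2), error at position 3, error magnitude e = 3, c = [1, 7, 10, 3, 9].

Step 1: column multipliers v_i = (∏_{j≠i}(α_i − α_j))^{−1} mod 13.
  i = 1 (α = 1): (1−3)(1−4)(1−6)(1−8) = (−2)·(−3)·(−5)·(−7) = 210 ≡ 2, so v_1 = 2^{−1} = 7 (mod 13).
  i = 2 (α = 3): (3−1)(3−4)(3−6)(3−8) = 2·(−1)·(−3)·(−5) = −30 ≡ 9, so v_2 = 9^{−1} = 3 (mod 13).
  i = 3 (α = 4): (4−1)(4−3)(4−6)(4−8) = 3·1·(−2)·(−4) = 24 ≡ 11, so v_3 = 11^{−1} = 6 (mod 13).
  i = 4 (α = 6): (6−1)(6−3)(6−4)(6−8) = 5·3·2·(−2) = −60 ≡ 5, so v_4 = 5^{−1} = 8 (mod 13).
  i = 5 (α = 8): (8−1)(8−3)(8−4)(8−6) = 7·5·4·2 = 280 ≡ 7, so v_5 = 7^{−1} = 2 (mod 13).
  v = [7, 3, 6, 8, 2].
Step 2: syndromes of r = [1, 7, 0, 3, 9] (all sums mod 13).
  S_0 = Σ v_i r_i = 7·1 + 3·7 + 6·0 + 8·3 + 2·9 = 70 ≡ 5.
  S_1 = Σ v_i α_i r_i = 7·1·1 + 3·3·7 + 6·4·0 + 8·6·3 + 2·8·9 = 358 ≡ 7.
  α_i^2 mod 13 = [1, 9, 3, 10, 12].
  S_2 = Σ v_i α_i^2 r_i = 7·1·1 + 3·9·7 + 6·3·0 + 8·10·3 + 2·12·9 = 652 ≡ 2.
  S = (5, 7, 2) ≠ 0, so r is not a codeword (an error is present).
Step 3: locate the error. For a single error e at position i, S_ℓ = v_i·e·α_i^ℓ, so α_err = S_1/S_0.
  S_0^{−1} = 5^{−1} = 8 (mod 13), so α_err = 7·8 = 56 ≡ 4 = α_3. Error position i = 3.
  Consistency check: S_2/S_1 = 2·2 = 4 ≡ 4 = α_err ✓ (single-error assumption holds).
Step 4: error magnitude e = S_0/v_3 = S_0·∏_{j≠3}(α_3 − α_j) = 5·11 = 55 ≡ 3 (mod 13).
Step 5: correct position 3: c_3 = r_3 − e = 0 − 3 ≡ 10 (mod 13). Hence c = [1, 7, 10, 3, 9].
  Check: interpolating c through the α_i gives m(x) = 11 + 3·x (degree < 2) with m(α_i) = c_i for every i, so c is indeed a codeword.


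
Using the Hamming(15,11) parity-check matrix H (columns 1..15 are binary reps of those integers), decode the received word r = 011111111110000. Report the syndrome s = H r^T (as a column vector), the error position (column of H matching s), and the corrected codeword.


s = (0, 0, 0, 1)^T, error position = 1, corrected codeword c = 111111111110000

Compute s = H r^T mod 2 one row at a time:
  s_1 = 1 + 1 + 1 + 1 + 0 + 0 + 0 + 0 = 4 ≡ 0 (mod 2).
  s_2 = 1 + 1 + 1 + 1 + 0 + 0 + 0 + 0 = 4 ≡ 0 (mod 2).
  s_3 = 1 + 1 + 1 + 1 + 1 + 1 + 0 + 0 = 6 ≡ 0 (mod 2).
  s_4 = 0 + 1 + 1 + 1 + 1 + 1 + 0 + 0 = 5 ≡ 1 (mod 2).
s = (0, 0, 0, 1)^T — this equals column 1 of H (binary 0001), so error is at position 1.
Correct: flip bit 1 of r = 011111111110000 to get c = 111111111110000.


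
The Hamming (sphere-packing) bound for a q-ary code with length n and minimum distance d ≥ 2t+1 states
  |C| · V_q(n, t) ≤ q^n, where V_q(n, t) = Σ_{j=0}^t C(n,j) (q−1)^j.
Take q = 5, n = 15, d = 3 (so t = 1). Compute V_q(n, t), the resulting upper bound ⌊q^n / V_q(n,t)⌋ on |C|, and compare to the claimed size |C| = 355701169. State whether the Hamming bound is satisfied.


V_q(n, t) = 61, q^n = 30517578125, Hamming bound = 500288165, |C| = 355701169 ≤ bound (satisfied).

Step 1: Compute V_q(n, t) = Σ_{j=0}^1 C(n, j) (q−1)^j.
  j = 0: C(15,0)·(4)^0 = 1·1 = 1.
  j = 1: C(15,1)·(4)^1 = 15·4 = 60.
  V_q(n, t) = 1 + 60 = 61.
Step 2: q^n = 5^15 = 30517578125.
Step 3: Hamming bound ⌊q^n / V_q(n,t)⌋ = ⌊30517578125/61⌋ = 500288165.
Step 4: Compare |C| = 355701169 to 500288165: satisfied.
The claimed |C| lies below the Hamming bound.


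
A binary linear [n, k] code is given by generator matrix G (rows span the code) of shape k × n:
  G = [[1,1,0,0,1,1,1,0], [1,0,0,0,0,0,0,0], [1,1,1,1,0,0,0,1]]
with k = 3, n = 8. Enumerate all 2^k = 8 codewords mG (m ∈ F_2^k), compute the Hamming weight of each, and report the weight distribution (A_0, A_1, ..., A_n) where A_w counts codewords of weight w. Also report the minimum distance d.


Weight distribution: A_0 = 1, A_1 = 1, A_4 = 2, A_5 = 2, A_6 = 1, A_7 = 1. Minimum distance d = 1.

Enumerate all 2^3 = 8 messages m ∈ F_2^3.
For each, compute codeword c = mG in F_2^8, then tally its weight.
  m = 000 → c = 00000000, weight = 0.
  m = 100 → c = 11001110, weight = 5.
  m = 010 → c = 10000000, weight = 1.
  m = 110 → c = 01001110, weight = 4.
  m = 001 → c = 11110001, weight = 5.
  m = 101 → c = 00111111, weight = 6.
  m = 011 → c = 01110001, weight = 4.
  m = 111 → c = 10111111, weight = 7.
Tally weights:
  weight 0: 1 codewords.
  weight 1: 1 codewords.
  weight 4: 2 codewords.
  weight 5: 2 codewords.
  weight 6: 1 codewords.
  weight 7: 1 codewords.
Minimum distance d = smallest w > 0 with A_w > 0 = 1.
Sanity: Σ A_w = 8 = 2^3 = 8 ✓.


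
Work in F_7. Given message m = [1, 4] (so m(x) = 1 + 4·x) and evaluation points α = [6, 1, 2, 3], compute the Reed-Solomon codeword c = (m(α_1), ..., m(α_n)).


c = [4, 5, 2, 6]

Message polynomial: m(x) = 1 + 4·x (mod 7).
For each evaluation point α_i, compute m(α_i) mod 7:
  α_1 = 6: Horner steps 4 → 4, so m(6) = 4.
  α_2 = 1: Horner steps 4 → 5, so m(1) = 5.
  α_3 = 2: Horner steps 4 → 2, so m(2) = 2.
  α_4 = 3: Horner steps 4 → 6, so m(3) = 6.
Codeword c = [4, 5, 2, 6] ∈ F_7^4.


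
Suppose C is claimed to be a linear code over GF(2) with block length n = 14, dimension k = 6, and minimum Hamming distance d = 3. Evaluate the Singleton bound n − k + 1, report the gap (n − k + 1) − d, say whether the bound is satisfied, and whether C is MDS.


Singleton RHS = n − k + 1 = 9, slack = 6, bound satisfied, not MDS.

Singleton bound: d ≤ n − k + 1.
Here n = 14, k = 6, so n − k + 1 = 9.
Given d = 3, check d ≤ 9: YES.
Slack = (n − k + 1) − d = 6.
The code is NOT MDS (slack = 6 > 0).
Description: the claimed parameters are [14, 6, 3]_2; such a code would be non-MDS.


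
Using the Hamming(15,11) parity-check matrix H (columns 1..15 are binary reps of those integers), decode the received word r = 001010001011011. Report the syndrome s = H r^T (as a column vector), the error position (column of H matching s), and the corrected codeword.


s = (1, 0, 0, 1)^T, error position = 9, corrected codeword c = 001010000011011

Compute s = H r^T mod 2 one row at a time:
  s_1 = 0 + 1 + 0 + 1 + 1 + 0 + 1 + 1 = 5 ≡ 1 (mod 2).
  s_2 = 0 + 1 + 0 + 0 + 1 + 0 + 1 + 1 = 4 ≡ 0 (mod 2).
  s_3 = 0 + 1 + 0 + 0 + 0 + 1 + 1 + 1 = 4 ≡ 0 (mod 2).
  s_4 = 0 + 1 + 1 + 0 + 1 + 1 + 0 + 1 = 5 ≡ 1 (mod 2).
s = (1, 0, 0, 1)^T — this equals column 9 of H (binary 1001), so error is at position 9.
Correct: flip bit 9 of r = 001010001011011 to get c = 001010000011011.


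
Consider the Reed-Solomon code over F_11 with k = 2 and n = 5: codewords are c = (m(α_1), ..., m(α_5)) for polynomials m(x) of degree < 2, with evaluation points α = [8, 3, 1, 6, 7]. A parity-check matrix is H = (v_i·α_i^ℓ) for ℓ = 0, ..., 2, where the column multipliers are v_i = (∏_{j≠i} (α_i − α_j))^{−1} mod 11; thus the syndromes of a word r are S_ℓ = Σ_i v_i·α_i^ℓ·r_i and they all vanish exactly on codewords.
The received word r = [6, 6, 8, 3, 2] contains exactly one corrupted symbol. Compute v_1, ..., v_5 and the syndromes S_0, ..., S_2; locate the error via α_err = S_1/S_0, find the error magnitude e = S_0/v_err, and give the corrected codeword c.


S = (4, 10, 3), error at position 1, error magnitude e = 5, c = [1, 6, 8, 3, 2].

Step 1: column multipliers v_i = (∏_{j≠i}(α_i − α_j))^{−1} mod 11.
  i = 1 (α = 8): (8−3)(8−1)(8−6)(8−7) = 5·7·2·1 = 70 ≡ 4, so v_1 = 4^{−1} = 3 (mod 11).
  i = 2 (α = 3): (3−8)(3−1)(3−6)(3−7) = (−5)·2·(−3)·(−4) = −120 ≡ 1, so v_2 = 1^{−1} = 1 (mod 11).
  i = 3 (α = 1): (1−8)(1−3)(1−6)(1−7) = (−7)·(−2)·(−5)·(−6) = 420 ≡ 2, so v_3 = 2^{−1} = 6 (mod 11).
  i = 4 (α = 6): (6−8)(6−3)(6−1)(6−7) = (−2)·3·5·(−1) = 30 ≡ 8, so v_4 = 8^{−1} = 7 (mod 11).
  i = 5 (α = 7): (7−8)(7−3)(7−1)(7−6) = (−1)·4·6·1 = −24 ≡ 9, so v_5 = 9^{−1} = 5 (mod 11).
  v = [3, 1, 6, 7, 5].
Step 2: syndromes of r = [6, 6, 8, 3, 2] (all sums mod 11).
  S_0 = Σ v_i r_i = 3·6 + 1·6 + 6·8 + 7·3 + 5·2 = 103 ≡ 4.
  S_1 = Σ v_i α_i r_i = 3·8·6 + 1·3·6 + 6·1·8 + 7·6·3 + 5·7·2 = 406 ≡ 10.
  α_i^2 mod 11 = [9, 9, 1, 3, 5].
  S_2 = Σ v_i α_i^2 r_i = 3·9·6 + 1·9·6 + 6·1·8 + 7·3·3 + 5·5·2 = 377 ≡ 3.
  S = (4, 10, 3) ≠ 0, so r is not a codeword (an error is present).
Step 3: locate the error. For a single error e at position i, S_ℓ = v_i·e·α_i^ℓ, so α_err = S_1/S_0.
  S_0^{−1} = 4^{−1} = 3 (mod 11), so α_err = 10·3 = 30 ≡ 8 = α_1. Error position i = 1.
  Consistency check: S_2/S_1 = 3·10 = 30 ≡ 8 = α_err ✓ (single-error assumption holds).
Step 4: error magnitude e = S_0/v_1 = S_0·∏_{j≠1}(α_1 − α_j) = 4·4 = 16 ≡ 5 (mod 11).
Step 5: correct position 1: c_1 = r_1 − e = 6 − 5 ≡ 1 (mod 11). Hence c = [1, 6, 8, 3, 2].
  Check: interpolating c through the α_i gives m(x) = 9 + 10·x (degree < 2) with m(α_i) = c_i for every i, so c is indeed a codeword.


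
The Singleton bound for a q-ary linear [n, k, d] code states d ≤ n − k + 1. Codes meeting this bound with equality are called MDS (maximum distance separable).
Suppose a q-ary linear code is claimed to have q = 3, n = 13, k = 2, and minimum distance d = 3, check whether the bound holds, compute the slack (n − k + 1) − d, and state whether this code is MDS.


Singleton RHS = n − k + 1 = 12, slack = 9, bound satisfied, not MDS.

Singleton bound: d ≤ n − k + 1.
Here n = 13, k = 2, so n − k + 1 = 12.
Given d = 3, check d ≤ 12: YES.
Slack = (n − k + 1) − d = 9.
The code is NOT MDS (slack = 9 > 0).
Description: the claimed parameters are [13, 2, 3]_3; such a code would be non-MDS.


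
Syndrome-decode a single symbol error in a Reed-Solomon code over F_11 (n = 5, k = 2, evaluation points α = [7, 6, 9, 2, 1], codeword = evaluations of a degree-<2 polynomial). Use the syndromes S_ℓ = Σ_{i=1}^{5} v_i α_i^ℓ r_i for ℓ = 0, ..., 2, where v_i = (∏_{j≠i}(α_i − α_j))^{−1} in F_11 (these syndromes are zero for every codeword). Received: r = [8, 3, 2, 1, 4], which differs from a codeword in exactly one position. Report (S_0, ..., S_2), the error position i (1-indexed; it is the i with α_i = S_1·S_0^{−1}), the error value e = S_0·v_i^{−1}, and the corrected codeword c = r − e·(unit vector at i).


S = (5, 8, 4), error at position 2, error magnitude e = 3, c = [8, 0, 2, 1, 4].

Step 1: column multipliers v_i = (∏_{j≠i}(α_i − α_j))^{−1} mod 11.
  i = 1 (α = 7): (7−6)(7−9)(7−2)(7−1) = 1·(−2)·5·6 = −60 ≡ 6, so v_1 = 6^{−1} = 2 (mod 11).
  i = 2 (α = 6): (6−7)(6−9)(6−2)(6−1) = (−1)·(−3)·4·5 = 60 ≡ 5, so v_2 = 5^{−1} = 9 (mod 11).
  i = 3 (α = 9): (9−7)(9−6)(9−2)(9−1) = 2·3·7·8 = 336 ≡ 6, so v_3 = 6^{−1} = 2 (mod 11).
  i = 4 (α = 2): (2−7)(2−6)(2−9)(2−1) = (−5)·(−4)·(−7)·1 = −140 ≡ 3, so v_4 = 3^{−1} = 4 (mod 11).
  i = 5 (α = 1): (1−7)(1−6)(1−9)(1−2) = (−6)·(−5)·(−8)·(−1) = 240 ≡ 9, so v_5 = 9^{−1} = 5 (mod 11).
  v = [2, 9, 2, 4, 5].
Step 2: syndromes of r = [8, 3, 2, 1, 4] (all sums mod 11).
  S_0 = Σ v_i r_i = 2·8 + 9·3 + 2·2 + 4·1 + 5·4 = 71 ≡ 5.
  S_1 = Σ v_i α_i r_i = 2·7·8 + 9·6·3 + 2·9·2 + 4·2·1 + 5·1·4 = 338 ≡ 8.
  α_i^2 mod 11 = [5, 3, 4, 4, 1].
  S_2 = Σ v_i α_i^2 r_i = 2·5·8 + 9·3·3 + 2·4·2 + 4·4·1 + 5·1·4 = 213 ≡ 4.
  S = (5, 8, 4) ≠ 0, so r is not a codeword (an error is present).
Step 3: locate the error. For a single error e at position i, S_ℓ = v_i·e·α_i^ℓ, so α_err = S_1/S_0.
  S_0^{−1} = 5^{−1} = 9 (mod 11), so α_err = 8·9 = 72 ≡ 6 = α_2. Error position i = 2.
  Consistency check: S_2/S_1 = 4·7 = 28 ≡ 6 = α_err ✓ (single-error assumption holds).
Step 4: error magnitude e = S_0/v_2 = S_0·∏_{j≠2}(α_2 − α_j) = 5·5 = 25 ≡ 3 (mod 11).
Step 5: correct position 2: c_2 = r_2 − e = 3 − 3 ≡ 0 (mod 11). Hence c = [8, 0, 2, 1, 4].
  Check: interpolating c through the α_i gives m(x) = 7 + 8·x (degree < 2) with m(α_i) = c_i for every i, so c is indeed a codeword.


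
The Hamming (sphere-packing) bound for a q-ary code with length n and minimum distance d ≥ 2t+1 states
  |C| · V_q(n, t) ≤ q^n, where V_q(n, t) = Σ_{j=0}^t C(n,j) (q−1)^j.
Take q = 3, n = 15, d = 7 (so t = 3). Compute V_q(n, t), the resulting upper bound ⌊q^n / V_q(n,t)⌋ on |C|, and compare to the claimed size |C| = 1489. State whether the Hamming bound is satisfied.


V_q(n, t) = 4091, q^n = 14348907, Hamming bound = 3507, |C| = 1489 ≤ bound (satisfied).

Step 1: Compute V_q(n, t) = Σ_{j=0}^3 C(n, j) (q−1)^j.
  j = 0: C(15,0)·(2)^0 = 1·1 = 1.
  j = 1: C(15,1)·(2)^1 = 15·2 = 30.
  j = 2: C(15,2)·(2)^2 = 105·4 = 420.
  j = 3: C(15,3)·(2)^3 = 455·8 = 3640.
  V_q(n, t) = 1 + 30 + 420 + 3640 = 4091.
Step 2: q^n = 3^15 = 14348907.
Step 3: Hamming bound ⌊q^n / V_q(n,t)⌋ = ⌊14348907/4091⌋ = 3507.
Step 4: Compare |C| = 1489 to 3507: satisfied.
The claimed |C| lies below the Hamming bound.


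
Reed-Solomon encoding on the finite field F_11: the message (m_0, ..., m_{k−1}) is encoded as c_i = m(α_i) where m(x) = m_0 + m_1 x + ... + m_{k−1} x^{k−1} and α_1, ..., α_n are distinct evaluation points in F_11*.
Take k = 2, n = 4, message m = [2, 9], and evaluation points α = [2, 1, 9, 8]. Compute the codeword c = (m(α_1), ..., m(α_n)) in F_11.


c = [9, 0, 6, 8]

Message polynomial: m(x) = 2 + 9·x (mod 11).
For each evaluation point α_i, compute m(α_i) mod 11:
  α_1 = 2: Horner steps 9 → 9, so m(2) = 9.
  α_2 = 1: Horner steps 9 → 0, so m(1) = 0.
  α_3 = 9: Horner steps 9 → 6, so m(9) = 6.
  α_4 = 8: Horner steps 9 → 8, so m(8) = 8.
Codeword c = [9, 0, 6, 8] ∈ F_11^4.


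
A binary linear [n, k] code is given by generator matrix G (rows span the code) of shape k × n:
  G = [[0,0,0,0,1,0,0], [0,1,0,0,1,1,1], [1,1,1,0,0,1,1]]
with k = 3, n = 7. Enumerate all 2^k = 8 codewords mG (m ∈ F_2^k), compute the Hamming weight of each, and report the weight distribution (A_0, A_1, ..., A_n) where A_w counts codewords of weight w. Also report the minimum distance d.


Weight distribution: A_0 = 1, A_1 = 1, A_2 = 1, A_3 = 2, A_4 = 1, A_5 = 1, A_6 = 1. Minimum distance d = 1.

Enumerate all 2^3 = 8 messages m ∈ F_2^3.
For each, compute codeword c = mG in F_2^7, then tally its weight.
  m = 000 → c = 0000000, weight = 0.
  m = 100 → c = 0000100, weight = 1.
  m = 010 → c = 0100111, weight = 4.
  m = 110 → c = 0100011, weight = 3.
  m = 001 → c = 1110011, weight = 5.
  m = 101 → c = 1110111, weight = 6.
  m = 011 → c = 1010100, weight = 3.
  m = 111 → c = 1010000, weight = 2.
Tally weights:
  weight 0: 1 codewords.
  weight 1: 1 codewords.
  weight 2: 1 codewords.
  weight 3: 2 codewords.
  weight 4: 1 codewords.
  weight 5: 1 codewords.
  weight 6: 1 codewords.
Minimum distance d = smallest w > 0 with A_w > 0 = 1.
Sanity: Σ A_w = 8 = 2^3 = 8 ✓.


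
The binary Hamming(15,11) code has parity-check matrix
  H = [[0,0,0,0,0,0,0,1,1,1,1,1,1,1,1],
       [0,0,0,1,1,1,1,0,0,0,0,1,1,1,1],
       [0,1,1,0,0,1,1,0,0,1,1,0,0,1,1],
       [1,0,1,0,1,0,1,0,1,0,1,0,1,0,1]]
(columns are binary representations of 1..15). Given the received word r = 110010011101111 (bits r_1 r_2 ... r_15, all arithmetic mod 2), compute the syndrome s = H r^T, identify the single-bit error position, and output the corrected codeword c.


s = (1, 1, 0, 1)^T, error position = 13, corrected codeword c = 110010011101011

Compute s = H r^T mod 2 one row at a time:
  s_1 = 1 + 1 + 1 + 0 + 1 + 1 + 1 + 1 = 7 ≡ 1 (mod 2).
  s_2 = 0 + 1 + 0 + 0 + 1 + 1 + 1 + 1 = 5 ≡ 1 (mod 2).
  s_3 = 1 + 0 + 0 + 0 + 1 + 0 + 1 + 1 = 4 ≡ 0 (mod 2).
  s_4 = 1 + 0 + 1 + 0 + 1 + 0 + 1 + 1 = 5 ≡ 1 (mod 2).
s = (1, 1, 0, 1)^T — this equals column 13 of H (binary 1101), so error is at position 13.
Correct: flip bit 13 of r = 110010011101111 to get c = 110010011101011.


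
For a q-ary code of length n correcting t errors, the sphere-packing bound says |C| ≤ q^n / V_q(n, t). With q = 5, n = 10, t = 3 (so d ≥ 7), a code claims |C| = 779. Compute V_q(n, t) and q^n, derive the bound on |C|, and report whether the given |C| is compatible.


V_q(n, t) = 8441, q^n = 9765625, Hamming bound = 1156, |C| = 779 ≤ bound (satisfied).

Step 1: Compute V_q(n, t) = Σ_{j=0}^3 C(n, j) (q−1)^j.
  j = 0: C(10,0)·(4)^0 = 1·1 = 1.
  j = 1: C(10,1)·(4)^1 = 10·4 = 40.
  j = 2: C(10,2)·(4)^2 = 45·16 = 720.
  j = 3: C(10,3)·(4)^3 = 120·64 = 7680.
  V_q(n, t) = 1 + 40 + 720 + 7680 = 8441.
Step 2: q^n = 5^10 = 9765625.
Step 3: Hamming bound ⌊q^n / V_q(n,t)⌋ = ⌊9765625/8441⌋ = 1156.
Step 4: Compare |C| = 779 to 1156: satisfied.
The claimed |C| lies below the Hamming bound.


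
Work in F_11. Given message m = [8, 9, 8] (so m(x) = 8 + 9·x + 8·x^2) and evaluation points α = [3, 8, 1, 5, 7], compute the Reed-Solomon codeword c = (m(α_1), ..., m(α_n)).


c = [8, 9, 3, 0, 1]

Message polynomial: m(x) = 8 + 9·x + 8·x^2 (mod 11).
For each evaluation point α_i, compute m(α_i) mod 11:
  α_1 = 3: Horner steps 8 → 0 → 8, so m(3) = 8.
  α_2 = 8: Horner steps 8 → 7 → 9, so m(8) = 9.
  α_3 = 1: Horner steps 8 → 6 → 3, so m(1) = 3.
  α_4 = 5: Horner steps 8 → 5 → 0, so m(5) = 0.
  α_5 = 7: Horner steps 8 → 10 → 1, so m(7) = 1.
Codeword c = [8, 9, 3, 0, 1] ∈ F_11^5.


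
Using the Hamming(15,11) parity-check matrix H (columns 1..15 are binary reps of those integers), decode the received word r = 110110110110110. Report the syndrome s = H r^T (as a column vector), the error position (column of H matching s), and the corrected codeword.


s = (1, 1, 1, 1)^T, error position = 15, corrected codeword c = 110110110110111

Compute s = H r^T mod 2 one row at a time:
  s_1 = 1 + 0 + 1 + 1 + 0 + 1 + 1 + 0 = 5 ≡ 1 (mod 2).
  s_2 = 1 + 1 + 0 + 1 + 0 + 1 + 1 + 0 = 5 ≡ 1 (mod 2).
  s_3 = 1 + 0 + 0 + 1 + 1 + 1 + 1 + 0 = 5 ≡ 1 (mod 2).
  s_4 = 1 + 0 + 1 + 1 + 0 + 1 + 1 + 0 = 5 ≡ 1 (mod 2).
s = (1, 1, 1, 1)^T — this equals column 15 of H (binary 1111), so error is at position 15.
Correct: flip bit 15 of r = 110110110110110 to get c = 110110110110111.


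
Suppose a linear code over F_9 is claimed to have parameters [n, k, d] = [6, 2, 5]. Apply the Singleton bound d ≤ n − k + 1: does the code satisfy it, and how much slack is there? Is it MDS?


Singleton RHS = n − k + 1 = 5, slack = 0, bound satisfied, MDS.

Singleton bound: d ≤ n − k + 1.
Here n = 6, k = 2, so n − k + 1 = 5.
Given d = 5, check d ≤ 5: YES.
Slack = (n − k + 1) − d = 0.
The code is MDS (slack = 0).
Description: the claimed parameters are [6, 2, 5]_9; such a code would be MDS (meets Singleton bound).


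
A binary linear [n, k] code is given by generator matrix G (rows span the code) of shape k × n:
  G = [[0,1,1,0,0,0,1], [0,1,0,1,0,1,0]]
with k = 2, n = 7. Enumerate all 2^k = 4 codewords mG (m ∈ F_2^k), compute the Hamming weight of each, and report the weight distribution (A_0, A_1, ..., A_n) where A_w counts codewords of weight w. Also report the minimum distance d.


Weight distribution: A_0 = 1, A_3 = 2, A_4 = 1. Minimum distance d = 3.

Enumerate all 2^2 = 4 messages m ∈ F_2^2.
For each, compute codeword c = mG in F_2^7, then tally its weight.
  m = 00 → c = 0000000, weight = 0.
  m = 10 → c = 0110001, weight = 3.
  m = 01 → c = 0101010, weight = 3.
  m = 11 → c = 0011011, weight = 4.
Tally weights:
  weight 0: 1 codewords.
  weight 3: 2 codewords.
  weight 4: 1 codewords.
Minimum distance d = smallest w > 0 with A_w > 0 = 3.
Sanity: Σ A_w = 4 = 2^2 = 4 ✓.


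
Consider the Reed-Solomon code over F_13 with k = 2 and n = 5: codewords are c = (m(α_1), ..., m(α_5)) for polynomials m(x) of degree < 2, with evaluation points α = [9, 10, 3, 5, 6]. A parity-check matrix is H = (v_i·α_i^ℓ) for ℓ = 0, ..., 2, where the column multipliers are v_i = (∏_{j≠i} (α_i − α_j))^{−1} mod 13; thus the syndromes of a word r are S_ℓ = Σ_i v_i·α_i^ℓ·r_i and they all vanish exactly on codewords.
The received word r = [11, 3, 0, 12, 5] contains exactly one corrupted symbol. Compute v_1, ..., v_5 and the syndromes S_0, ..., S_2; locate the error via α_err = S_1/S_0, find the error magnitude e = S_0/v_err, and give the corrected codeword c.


S = (11, 8, 7), error at position 1, error magnitude e = 1, c = [10, 3, 0, 12, 5].

Step 1: column multipliers v_i = (∏_{j≠i}(α_i − α_j))^{−1} mod 13.
  i = 1 (α = 9): (9−10)(9−3)(9−5)(9−6) = (−1)·6·4·3 = −72 ≡ 6, so v_1 = 6^{−1} = 11 (mod 13).
  i = 2 (α = 10): (10−9)(10−3)(10−5)(10−6) = 1·7·5·4 = 140 ≡ 10, so v_2 = 10^{−1} = 4 (mod 13).
  i = 3 (α = 3): (3−9)(3−10)(3−5)(3−6) = (−6)·(−7)·(−2)·(−3) = 252 ≡ 5, so v_3 = 5^{−1} = 8 (mod 13).
  i = 4 (α = 5): (5−9)(5−10)(5−3)(5−6) = (−4)·(−5)·2·(−1) = −40 ≡ 12, so v_4 = 12^{−1} = 12 (mod 13).
  i = 5 (α = 6): (6−9)(6−10)(6−3)(6−5) = (−3)·(−4)·3·1 = 36 ≡ 10, so v_5 = 10^{−1} = 4 (mod 13).
  v = [11, 4, 8, 12, 4].
Step 2: syndromes of r = [11, 3, 0, 12, 5] (all sums mod 13).
  S_0 = Σ v_i r_i = 11·11 + 4·3 + 8·0 + 12·12 + 4·5 = 297 ≡ 11.
  S_1 = Σ v_i α_i r_i = 11·9·11 + 4·10·3 + 8·3·0 + 12·5·12 + 4·6·5 = 2049 ≡ 8.
  α_i^2 mod 13 = [3, 9, 9, 12, 10].
  S_2 = Σ v_i α_i^2 r_i = 11·3·11 + 4·9·3 + 8·9·0 + 12·12·12 + 4·10·5 = 2399 ≡ 7.
  S = (11, 8, 7) ≠ 0, so r is not a codeword (an error is present).
Step 3: locate the error. For a single error e at position i, S_ℓ = v_i·e·α_i^ℓ, so α_err = S_1/S_0.
  S_0^{−1} = 11^{−1} = 6 (mod 13), so α_err = 8·6 = 48 ≡ 9 = α_1. Error position i = 1.
  Consistency check: S_2/S_1 = 7·5 = 35 ≡ 9 = α_err ✓ (single-error assumption holds).
Step 4: error magnitude e = S_0/v_1 = S_0·∏_{j≠1}(α_1 − α_j) = 11·6 = 66 ≡ 1 (mod 13).
Step 5: correct position 1: c_1 = r_1 − e = 11 − 1 ≡ 10 (mod 13). Hence c = [10, 3, 0, 12, 5].
  Check: interpolating c through the α_i gives m(x) = 8 + 6·x (degree < 2) with m(α_i) = c_i for every i, so c is indeed a codeword.


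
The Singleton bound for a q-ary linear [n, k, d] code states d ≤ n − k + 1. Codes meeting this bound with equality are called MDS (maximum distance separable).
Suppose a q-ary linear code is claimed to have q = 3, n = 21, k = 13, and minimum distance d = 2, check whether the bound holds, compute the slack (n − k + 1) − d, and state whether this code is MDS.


Singleton RHS = n − k + 1 = 9, slack = 7, bound satisfied, not MDS.

Singleton bound: d ≤ n − k + 1.
Here n = 21, k = 13, so n − k + 1 = 9.
Given d = 2, check d ≤ 9: YES.
Slack = (n − k + 1) − d = 7.
The code is NOT MDS (slack = 7 > 0).
Description: the claimed parameters are [21, 13, 2]_3; such a code would be non-MDS.


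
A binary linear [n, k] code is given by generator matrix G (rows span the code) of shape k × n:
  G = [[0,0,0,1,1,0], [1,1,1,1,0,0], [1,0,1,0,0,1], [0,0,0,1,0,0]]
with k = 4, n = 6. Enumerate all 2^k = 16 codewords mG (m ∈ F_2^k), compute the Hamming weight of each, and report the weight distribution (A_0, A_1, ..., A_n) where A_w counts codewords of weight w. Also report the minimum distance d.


Weight distribution: A_0 = 1, A_1 = 2, A_2 = 2, A_3 = 4, A_4 = 5, A_5 = 2. Minimum distance d = 1.

Enumerate all 2^4 = 16 messages m ∈ F_2^4.
For each, compute codeword c = mG in F_2^6, then tally its weight.
  m = 0000 → c = 000000, weight = 0.
  m = 1000 → c = 000110, weight = 2.
  m = 0100 → c = 111100, weight = 4.
  m = 1100 → c = 111010, weight = 4.
  m = 0010 → c = 101001, weight = 3.
  m = 1010 → c = 101111, weight = 5.
  m = 0110 → c = 010101, weight = 3.
  m = 1110 → c = 010011, weight = 3.
  m = 0001 → c = 000100, weight = 1.
  m = 1001 → c = 000010, weight = 1.
  m = 0101 → c = 111000, weight = 3.
  m = 1101 → c = 111110, weight = 5.
  m = 0011 → c = 101101, weight = 4.
  m = 1011 → c = 101011, weight = 4.
  m = 0111 → c = 010001, weight = 2.
  m = 1111 → c = 010111, weight = 4.
Tally weights:
  weight 0: 1 codewords.
  weight 1: 2 codewords.
  weight 2: 2 codewords.
  weight 3: 4 codewords.
  weight 4: 5 codewords.
  weight 5: 2 codewords.
Minimum distance d = smallest w > 0 with A_w > 0 = 1.
Sanity: Σ A_w = 16 = 2^4 = 16 ✓.


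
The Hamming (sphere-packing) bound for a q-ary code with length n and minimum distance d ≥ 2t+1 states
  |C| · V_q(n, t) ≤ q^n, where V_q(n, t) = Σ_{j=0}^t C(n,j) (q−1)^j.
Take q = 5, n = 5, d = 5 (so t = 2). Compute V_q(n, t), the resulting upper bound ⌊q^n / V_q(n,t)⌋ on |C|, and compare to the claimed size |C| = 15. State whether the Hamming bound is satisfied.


V_q(n, t) = 181, q^n = 3125, Hamming bound = 17, |C| = 15 ≤ bound (satisfied).

Step 1: Compute V_q(n, t) = Σ_{j=0}^2 C(n, j) (q−1)^j.
  j = 0: C(5,0)·(4)^0 = 1·1 = 1.
  j = 1: C(5,1)·(4)^1 = 5·4 = 20.
  j = 2: C(5,2)·(4)^2 = 10·16 = 160.
  V_q(n, t) = 1 + 20 + 160 = 181.
Step 2: q^n = 5^5 = 3125.
Step 3: Hamming bound ⌊q^n / V_q(n,t)⌋ = ⌊3125/181⌋ = 17.
Step 4: Compare |C| = 15 to 17: satisfied.
The claimed |C| lies below the Hamming bound.
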